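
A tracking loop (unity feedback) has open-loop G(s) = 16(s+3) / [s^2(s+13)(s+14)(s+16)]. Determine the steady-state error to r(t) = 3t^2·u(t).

364

System type = 2 (two poles at s=0).
K_a = lim_{s→0} s^2·G(s) = 16·3 / (13·14·16) = 3/182.
r(t) = 3t^2 gives R(s) = 6/s^3.
e_ss = 6/K_a = 6/(3/182) = 364.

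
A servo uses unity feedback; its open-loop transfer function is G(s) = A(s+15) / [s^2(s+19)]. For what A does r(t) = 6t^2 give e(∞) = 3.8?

System type = 2 (two poles at s=0).
K_a = lim_{s→0} s^2·G(s) = A·15 / (19) = (15/19)·A.
e_ss = 12/K_a = 3.8 ⇒ K_a = 60/19 ⇒ A = (60/19)/(15/19) = 4.

4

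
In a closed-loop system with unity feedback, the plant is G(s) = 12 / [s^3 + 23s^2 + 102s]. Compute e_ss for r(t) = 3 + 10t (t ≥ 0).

Lowest-order denominator term is 102s, so the open loop has 1 pole at the origin → type 1 system. By superposition:
  • 3: tracked with zero error.
  • 10t: e_ss = 10/K_v with K_v=2/17 → 85.
Total e_ss = 85.

85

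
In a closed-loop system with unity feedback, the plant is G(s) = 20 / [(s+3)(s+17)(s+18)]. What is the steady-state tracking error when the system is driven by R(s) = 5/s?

The open loop has no poles at the origin → type 0 system.
K_p = lim_{s→0} G(s) = 20 / (3·17·18) = 10/459.
e_ss = 5/(1 + K_p) = 5/(469/459) = 2295/469.

2295/469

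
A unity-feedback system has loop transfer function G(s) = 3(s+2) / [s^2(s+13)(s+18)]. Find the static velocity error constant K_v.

K_v = lim_{s→0} s·G(s); with 2 poles at the origin the limit diverges, so K_v = ∞.

infinity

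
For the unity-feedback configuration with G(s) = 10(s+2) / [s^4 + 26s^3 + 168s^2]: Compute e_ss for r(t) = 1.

0

The denominator has no term below 168s^2 — 2 poles at s=0, type 2.
K_p = ∞ for a type-2 system; e_ss to a step is zero.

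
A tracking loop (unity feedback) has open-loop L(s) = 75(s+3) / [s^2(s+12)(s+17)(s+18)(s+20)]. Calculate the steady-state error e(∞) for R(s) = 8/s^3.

2611.2

System type = 2 (two poles at s=0).
K_a = lim_{s→0} s^2·L(s) = 75·3 / (12·17·18·20) = 5/1632.
r(t) = 4t^2 gives R(s) = 8/s^3.
e_ss = 8/K_a = 8/(5/1632) = 2611.2.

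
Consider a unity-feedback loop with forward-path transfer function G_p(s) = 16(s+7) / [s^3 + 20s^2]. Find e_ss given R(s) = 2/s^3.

Factoring s^2 from the denominator leaves a polynomial with constant term 20, so the system is type 2.
K_a = lim_{s→0} s^2·G_p(s) = 16·7 / 20 = 5.6.
r(t) = t^2 gives R(s) = 2/s^3.
e_ss = 2/K_a = 2/5.6 = 5/14.

5/14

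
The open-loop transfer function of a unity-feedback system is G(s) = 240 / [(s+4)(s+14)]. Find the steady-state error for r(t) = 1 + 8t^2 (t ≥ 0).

G(s) has no factors of s in the denominator, so the system is type 0. Treating each term separately:
  • 1: e_ss = 1/(1+K_p) with K_p=30/7 → 7/37.
  • 8t^2: a type-0 system cannot track it, e_ss → ∞.
The unbounded component dominates.

infinity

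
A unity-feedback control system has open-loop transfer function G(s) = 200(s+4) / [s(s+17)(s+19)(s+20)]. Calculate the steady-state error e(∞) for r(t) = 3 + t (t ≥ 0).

8.075

The open loop has one pole at the origin → type 1 system. Taking each input component in turn:
  • 3: tracked with zero error.
  • t: e_ss = 1/K_v with K_v=40/323 → 8.075.
Total e_ss = 8.075.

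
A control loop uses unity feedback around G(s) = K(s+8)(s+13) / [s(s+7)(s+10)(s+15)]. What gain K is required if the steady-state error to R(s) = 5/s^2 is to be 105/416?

200

The open loop has one pole at the origin → type 1 system.
K_v = lim_{s→0} s·G(s) = K·8·13 / (7·10·15) = (52/525)·K.
e_ss = 5/K_v = 105/416 ⇒ K_v = 416/21 ⇒ K = (416/21)/(52/525) = 200.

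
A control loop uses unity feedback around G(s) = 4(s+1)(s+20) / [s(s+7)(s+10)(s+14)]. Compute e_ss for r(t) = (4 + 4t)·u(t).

One free integrator in G(s): this is a type 1 system. By superposition:
  • 4: tracked with zero error.
  • 4t: e_ss = 4/K_v with K_v=4/49 → 49.
Total e_ss = 49.

49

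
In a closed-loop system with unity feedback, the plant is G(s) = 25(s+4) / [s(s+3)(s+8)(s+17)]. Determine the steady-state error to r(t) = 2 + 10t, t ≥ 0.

One free integrator in G(s): this is a type 1 system. By superposition:
  • 2: tracked with zero error.
  • 10t: e_ss = 10/K_v with K_v=25/102 → 40.8.
Total e_ss = 40.8.

40.8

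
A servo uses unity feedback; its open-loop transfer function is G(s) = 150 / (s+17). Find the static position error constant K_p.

No free integrators in G(s): this is a type 0 system.
K_p = lim_{s→0} G(s) = 150 / (17) = 150/17.

150/17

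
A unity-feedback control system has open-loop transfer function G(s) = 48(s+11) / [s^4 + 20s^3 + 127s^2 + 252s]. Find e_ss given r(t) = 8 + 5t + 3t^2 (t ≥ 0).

Factoring s from the denominator leaves a polynomial with constant term 252, so the system is type 1. Treating each term separately:
  • 8: tracked with zero error.
  • 5t: e_ss = 5/K_v with K_v=44/21 → 105/44.
  • 3t^2: a type-1 system cannot track it, e_ss → ∞.
The unbounded component dominates.

infinity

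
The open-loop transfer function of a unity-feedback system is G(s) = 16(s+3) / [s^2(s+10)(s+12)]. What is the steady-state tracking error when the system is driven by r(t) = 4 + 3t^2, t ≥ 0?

Two free integrators in G(s): this is a type 2 system. Taking each input component in turn:
  • 4: tracked with zero error.
  • 3t^2: e_ss = 6/K_a with K_a=0.4 → 15.
Total e_ss = 15.

15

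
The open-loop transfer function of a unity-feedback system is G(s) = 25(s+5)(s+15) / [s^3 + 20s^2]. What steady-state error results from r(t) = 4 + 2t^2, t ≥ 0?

16/375

The denominator has no term below 20s^2 — 2 poles at s=0, type 2. Taking each input component in turn:
  • 4: tracked with zero error.
  • 2t^2: e_ss = 4/K_a with K_a=93.75 → 16/375.
Total e_ss = 16/375.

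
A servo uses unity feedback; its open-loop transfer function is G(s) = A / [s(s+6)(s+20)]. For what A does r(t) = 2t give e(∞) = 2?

120

The open loop has one pole at the origin → type 1 system.
K_v = lim_{s→0} s·G(s) = A / (6·20) = (1/120)·A.
e_ss = 2/K_v = 2 ⇒ K_v = 1 ⇒ A = 1/(1/120) = 120.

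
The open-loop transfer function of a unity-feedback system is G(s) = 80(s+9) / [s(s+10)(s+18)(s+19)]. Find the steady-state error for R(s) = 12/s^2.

57

G(s) has one factor of s in the denominator, so the system is type 1.
K_v = lim_{s→0} s·G(s) = 80·9 / (10·18·19) = 4/19.
e_ss = 12/K_v = 12/(4/19) = 57.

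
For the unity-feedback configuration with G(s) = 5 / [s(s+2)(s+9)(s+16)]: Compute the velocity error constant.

5/288

The open loop has one pole at the origin → type 1 system.
K_v = lim_{s→0} s·G(s) = 5 / (2·9·16) = 5/288.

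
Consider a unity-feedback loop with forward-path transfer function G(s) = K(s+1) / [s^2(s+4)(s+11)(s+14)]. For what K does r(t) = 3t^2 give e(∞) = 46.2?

80

Two free integrators in G(s): this is a type 2 system.
K_a = lim_{s→0} s^2·G(s) = K·1 / (4·11·14) = (1/616)·K.
e_ss = 6/K_a = 46.2 ⇒ K_a = 10/77 ⇒ K = (10/77)/(1/616) = 80.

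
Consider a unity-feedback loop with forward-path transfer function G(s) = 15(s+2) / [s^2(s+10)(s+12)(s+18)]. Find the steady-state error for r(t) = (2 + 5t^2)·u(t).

720

The open loop has two poles at the origin → type 2 system. By superposition:
  • 2: tracked with zero error.
  • 5t^2: e_ss = 10/K_a with K_a=1/72 → 720.
Total e_ss = 720.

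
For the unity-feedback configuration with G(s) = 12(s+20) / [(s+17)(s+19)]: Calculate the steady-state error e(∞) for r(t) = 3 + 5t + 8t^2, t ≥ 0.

No free integrators in G(s): this is a type 0 system. Treating each term separately:
  • 3: e_ss = 3/(1+K_p) with K_p=240/323 → 969/563.
  • 5t: a type-0 system cannot track it, e_ss → ∞.
  • 8t^2: a type-0 system cannot track it, e_ss → ∞.
The unbounded component dominates.

infinity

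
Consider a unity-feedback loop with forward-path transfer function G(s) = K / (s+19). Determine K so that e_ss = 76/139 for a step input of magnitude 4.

120

No free integrators in G(s): this is a type 0 system.
K_p = lim_{s→0} G(s) = K / (19) = (1/19)·K.
e_ss = 4/(1 + K_p) = 76/139 ⇒ 1 + (1/19)·K = 139/19 ⇒ K = 120.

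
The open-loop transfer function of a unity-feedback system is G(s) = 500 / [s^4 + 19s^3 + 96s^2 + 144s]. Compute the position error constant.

infinity

K_p = lim_{s→0} G(s); with 1 pole at the origin the limit diverges, so K_p = ∞.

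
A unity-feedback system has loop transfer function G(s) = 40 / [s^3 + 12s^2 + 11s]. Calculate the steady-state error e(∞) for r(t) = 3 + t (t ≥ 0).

0.275

Lowest-order denominator term is 11s, so the open loop has 1 pole at the origin → type 1 system. Treating each term separately:
  • 3: tracked with zero error.
  • t: e_ss = 1/K_v with K_v=40/11 → 0.275.
Total e_ss = 0.275.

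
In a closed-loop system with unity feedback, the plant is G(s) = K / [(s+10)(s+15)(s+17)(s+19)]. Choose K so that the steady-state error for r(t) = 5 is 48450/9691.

5

The open loop has no poles at the origin → type 0 system.
K_p = lim_{s→0} G(s) = K / (10·15·17·19) = (1/48450)·K.
e_ss = 5/(1 + K_p) = 48450/9691 ⇒ 1 + (1/48450)·K = 9691/9690 ⇒ K = 5.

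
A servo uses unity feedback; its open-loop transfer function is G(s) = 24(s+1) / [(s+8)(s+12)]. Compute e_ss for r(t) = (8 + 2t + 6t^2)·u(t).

infinity

System type = 0 (no poles at s=0). Taking each input component in turn:
  • 8: e_ss = 8/(1+K_p) with K_p=0.25 → 6.4.
  • 2t: a type-0 system cannot track it, e_ss → ∞.
  • 6t^2: a type-0 system cannot track it, e_ss → ∞.
The unbounded component dominates.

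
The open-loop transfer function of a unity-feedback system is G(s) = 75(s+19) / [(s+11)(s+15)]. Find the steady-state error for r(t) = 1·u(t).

11/106

No free integrators in G(s): this is a type 0 system.
K_p = lim_{s→0} G(s) = 75·19 / (11·15) = 95/11.
e_ss = 1/(1 + K_p) = 1/(106/11) = 11/106.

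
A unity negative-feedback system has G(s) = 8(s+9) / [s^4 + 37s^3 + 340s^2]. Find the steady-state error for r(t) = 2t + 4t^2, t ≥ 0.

340/9

Lowest-order denominator term is 340s^2, so the open loop has 2 poles at the origin → type 2 system. By superposition:
  • 2t: tracked with zero error.
  • 4t^2: e_ss = 8/K_a with K_a=18/85 → 340/9.
Total e_ss = 340/9.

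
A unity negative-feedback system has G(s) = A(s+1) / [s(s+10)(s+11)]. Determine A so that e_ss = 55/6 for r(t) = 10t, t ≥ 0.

G(s) has one factor of s in the denominator, so the system is type 1.
K_v = lim_{s→0} s·G(s) = A·1 / (10·11) = (1/110)·A.
e_ss = 10/K_v = 55/6 ⇒ K_v = 12/11 ⇒ A = (12/11)/(1/110) = 120.

120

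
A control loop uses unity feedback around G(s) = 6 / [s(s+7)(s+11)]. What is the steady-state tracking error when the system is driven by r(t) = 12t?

G(s) has one factor of s in the denominator, so the system is type 1.
K_v = lim_{s→0} s·G(s) = 6 / (7·11) = 6/77.
e_ss = 12/K_v = 12/(6/77) = 154.

154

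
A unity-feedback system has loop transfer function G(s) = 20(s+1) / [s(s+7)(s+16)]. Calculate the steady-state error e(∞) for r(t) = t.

5.6

The open loop has one pole at the origin → type 1 system.
K_v = lim_{s→0} s·G(s) = 20·1 / (7·16) = 5/28.
e_ss = 1/K_v = 1/(5/28) = 5.6.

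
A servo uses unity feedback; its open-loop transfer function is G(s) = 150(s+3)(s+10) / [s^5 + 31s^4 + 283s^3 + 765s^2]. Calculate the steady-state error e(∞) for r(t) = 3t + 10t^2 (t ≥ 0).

Lowest-order denominator term is 765s^2, so the open loop has 2 poles at the origin → type 2 system. By superposition:
  • 3t: tracked with zero error.
  • 10t^2: e_ss = 20/K_a with K_a=100/17 → 3.4.
Total e_ss = 3.4.

3.4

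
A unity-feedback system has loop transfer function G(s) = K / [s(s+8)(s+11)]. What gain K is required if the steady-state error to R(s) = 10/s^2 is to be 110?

The open loop has one pole at the origin → type 1 system.
K_v = lim_{s→0} s·G(s) = K / (8·11) = (1/88)·K.
e_ss = 10/K_v = 110 ⇒ K_v = 1/11 ⇒ K = (1/11)/(1/88) = 8.

8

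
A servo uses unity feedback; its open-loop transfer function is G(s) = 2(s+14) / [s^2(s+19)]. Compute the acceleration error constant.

System type = 2 (two poles at s=0).
K_a = lim_{s→0} s^2·G(s) = 2·14 / (19) = 28/19.

28/19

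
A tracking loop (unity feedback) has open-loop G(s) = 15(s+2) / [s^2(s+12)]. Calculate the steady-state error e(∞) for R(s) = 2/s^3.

0.8

Two free integrators in G(s): this is a type 2 system.
K_a = lim_{s→0} s^2·G(s) = 15·2 / (12) = 2.5.
r(t) = t^2 gives R(s) = 2/s^3.
e_ss = 2/K_a = 2/2.5 = 0.8.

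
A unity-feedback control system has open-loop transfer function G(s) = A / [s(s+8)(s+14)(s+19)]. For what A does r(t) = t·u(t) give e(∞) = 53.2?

G(s) has one factor of s in the denominator, so the system is type 1.
K_v = lim_{s→0} s·G(s) = A / (8·14·19) = (1/2128)·A.
e_ss = 1/K_v = 53.2 ⇒ K_v = 5/266 ⇒ A = (5/266)/(1/2128) = 40.

40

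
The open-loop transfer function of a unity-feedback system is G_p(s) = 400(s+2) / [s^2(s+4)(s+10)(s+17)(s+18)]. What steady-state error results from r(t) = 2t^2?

61.2

Two free integrators in G_p(s): this is a type 2 system.
K_a = lim_{s→0} s^2·G_p(s) = 400·2 / (4·10·17·18) = 10/153.
r(t) = 2t^2 gives R(s) = 4/s^3.
e_ss = 4/K_a = 4/(10/153) = 61.2.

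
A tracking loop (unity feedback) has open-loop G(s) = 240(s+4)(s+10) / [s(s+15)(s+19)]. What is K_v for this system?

640/19

The open loop has one pole at the origin → type 1 system.
K_v = lim_{s→0} s·G(s) = 240·4·10 / (15·19) = 640/19.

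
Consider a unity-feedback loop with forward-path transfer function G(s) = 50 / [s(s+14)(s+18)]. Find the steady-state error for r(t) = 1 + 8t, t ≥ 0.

40.32

The open loop has one pole at the origin → type 1 system. Treating each term separately:
  • 1: tracked with zero error.
  • 8t: e_ss = 8/K_v with K_v=25/126 → 40.32.
Total e_ss = 40.32.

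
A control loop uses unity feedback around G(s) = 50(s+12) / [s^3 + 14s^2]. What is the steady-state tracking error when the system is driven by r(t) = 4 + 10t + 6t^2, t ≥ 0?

0.28

Lowest-order denominator term is 14s^2, so the open loop has 2 poles at the origin → type 2 system. Taking each input component in turn:
  • 4: tracked with zero error.
  • 10t: tracked with zero error.
  • 6t^2: e_ss = 12/K_a with K_a=300/7 → 0.28.
Total e_ss = 0.28.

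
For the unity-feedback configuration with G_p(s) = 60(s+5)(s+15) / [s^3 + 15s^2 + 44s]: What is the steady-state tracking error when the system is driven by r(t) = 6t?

22/375

Lowest-order denominator term is 44s, so the open loop has 1 pole at the origin → type 1 system.
K_v = lim_{s→0} s·G_p(s) = 60·5·15 / 44 = 1125/11.
e_ss = 6/K_v = 6/(1125/11) = 22/375.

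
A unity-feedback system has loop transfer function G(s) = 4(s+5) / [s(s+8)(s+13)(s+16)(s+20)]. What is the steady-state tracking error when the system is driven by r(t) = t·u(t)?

1664

The open loop has one pole at the origin → type 1 system.
K_v = lim_{s→0} s·G(s) = 4·5 / (8·13·16·20) = 1/1664.
e_ss = 1/K_v = 1/(1/1664) = 1664.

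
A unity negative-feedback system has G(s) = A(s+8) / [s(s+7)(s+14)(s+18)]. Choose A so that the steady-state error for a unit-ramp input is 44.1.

5

The open loop has one pole at the origin → type 1 system.
K_v = lim_{s→0} s·G(s) = A·8 / (7·14·18) = (2/441)·A.
e_ss = 1/K_v = 44.1 ⇒ K_v = 10/441 ⇒ A = (10/441)/(2/441) = 5.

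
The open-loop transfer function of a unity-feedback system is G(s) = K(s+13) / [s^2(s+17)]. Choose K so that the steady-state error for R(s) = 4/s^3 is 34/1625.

250

The open loop has two poles at the origin → type 2 system.
K_a = lim_{s→0} s^2·G(s) = K·13 / (17) = (13/17)·K.
e_ss = 4/K_a = 34/1625 ⇒ K_a = 3250/17 ⇒ K = (3250/17)/(13/17) = 250.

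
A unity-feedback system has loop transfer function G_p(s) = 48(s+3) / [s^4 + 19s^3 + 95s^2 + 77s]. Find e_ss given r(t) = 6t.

The denominator has no term below 77s — 1 pole at s=0, type 1.
K_v = lim_{s→0} s·G_p(s) = 48·3 / 77 = 144/77.
e_ss = 6/K_v = 6/(144/77) = 77/24.

77/24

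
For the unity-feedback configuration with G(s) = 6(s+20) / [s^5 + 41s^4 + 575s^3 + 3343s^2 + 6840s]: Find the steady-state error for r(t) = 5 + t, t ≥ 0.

Factoring s from the denominator leaves a polynomial with constant term 6840, so the system is type 1. Taking each input component in turn:
  • 5: tracked with zero error.
  • t: e_ss = 1/K_v with K_v=1/57 → 57.
Total e_ss = 57.

57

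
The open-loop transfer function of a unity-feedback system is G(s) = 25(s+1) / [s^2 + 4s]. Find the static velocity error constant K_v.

6.25

Lowest-order denominator term is 4s, so the open loop has 1 pole at the origin → type 1 system.
K_v = lim_{s→0} s·G(s) = 25·1 / 4 = 6.25.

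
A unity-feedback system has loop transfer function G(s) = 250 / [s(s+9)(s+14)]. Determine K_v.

125/63

System type = 1 (one pole at s=0).
K_v = lim_{s→0} s·G(s) = 250 / (9·14) = 125/63.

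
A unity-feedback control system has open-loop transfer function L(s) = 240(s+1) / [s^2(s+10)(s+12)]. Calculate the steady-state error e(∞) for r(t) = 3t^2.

Two free integrators in L(s): this is a type 2 system.
K_a = lim_{s→0} s^2·L(s) = 240·1 / (10·12) = 2.
r(t) = 3t^2 gives R(s) = 6/s^3.
e_ss = 6/K_a = 6/2 = 3.

3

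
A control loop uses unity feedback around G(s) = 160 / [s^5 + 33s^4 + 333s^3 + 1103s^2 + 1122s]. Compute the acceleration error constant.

0

Factoring s from the denominator leaves a polynomial with constant term 1122, so the system is type 1.
K_a = lim_{s→0} s^2·G(s) = 0 (the extra factor of s kills the finite limit).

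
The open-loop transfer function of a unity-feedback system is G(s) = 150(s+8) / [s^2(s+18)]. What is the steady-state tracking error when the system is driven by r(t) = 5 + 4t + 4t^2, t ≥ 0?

G(s) has two factors of s in the denominator, so the system is type 2. By superposition:
  • 5: tracked with zero error.
  • 4t: tracked with zero error.
  • 4t^2: e_ss = 8/K_a with K_a=200/3 → 0.12.
Total e_ss = 0.12.

0.12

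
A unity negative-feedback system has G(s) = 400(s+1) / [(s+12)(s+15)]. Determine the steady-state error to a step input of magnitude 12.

108/29

No free integrators in G(s): this is a type 0 system.
K_p = lim_{s→0} G(s) = 400·1 / (12·15) = 20/9.
e_ss = 12/(1 + K_p) = 12/(29/9) = 108/29.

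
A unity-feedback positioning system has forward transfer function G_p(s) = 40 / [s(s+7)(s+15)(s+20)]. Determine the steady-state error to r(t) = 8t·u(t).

420

System type = 1 (one pole at s=0).
K_v = lim_{s→0} s·G_p(s) = 40 / (7·15·20) = 2/105.
e_ss = 8/K_v = 8/(2/105) = 420.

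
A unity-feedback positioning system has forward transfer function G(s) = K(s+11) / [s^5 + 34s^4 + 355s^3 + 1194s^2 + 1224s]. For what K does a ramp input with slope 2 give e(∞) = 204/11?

Factoring s from the denominator leaves a polynomial with constant term 1224, so the system is type 1.
K_v = lim_{s→0} s·G(s) = K·11 / 1224 = (11/1224)·K.
e_ss = 2/K_v = 204/11 ⇒ K_v = 11/102 ⇒ K = (11/102)/(11/1224) = 12.

12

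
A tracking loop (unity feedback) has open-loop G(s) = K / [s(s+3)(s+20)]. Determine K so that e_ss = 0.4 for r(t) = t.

One free integrator in G(s): this is a type 1 system.
K_v = lim_{s→0} s·G(s) = K / (3·20) = (1/60)·K.
e_ss = 1/K_v = 0.4 ⇒ K_v = 2.5 ⇒ K = 2.5/(1/60) = 150.

150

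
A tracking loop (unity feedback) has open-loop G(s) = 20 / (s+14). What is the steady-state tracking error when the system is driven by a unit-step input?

The open loop has no poles at the origin → type 0 system.
K_p = lim_{s→0} G(s) = 20 / (14) = 10/7.
e_ss = 1/(1 + K_p) = 1/(17/7) = 7/17.

7/17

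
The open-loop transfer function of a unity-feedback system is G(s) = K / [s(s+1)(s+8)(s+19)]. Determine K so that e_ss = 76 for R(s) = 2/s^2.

System type = 1 (one pole at s=0).
K_v = lim_{s→0} s·G(s) = K / (1·8·19) = (1/152)·K.
e_ss = 2/K_v = 76 ⇒ K_v = 1/38 ⇒ K = (1/38)/(1/152) = 4.

4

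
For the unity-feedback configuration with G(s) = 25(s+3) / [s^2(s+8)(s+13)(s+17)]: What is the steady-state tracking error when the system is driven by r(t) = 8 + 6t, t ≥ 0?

System type = 2 (two poles at s=0). By superposition:
  • 8: tracked with zero error.
  • 6t: tracked with zero error.
Total e_ss = 0.

0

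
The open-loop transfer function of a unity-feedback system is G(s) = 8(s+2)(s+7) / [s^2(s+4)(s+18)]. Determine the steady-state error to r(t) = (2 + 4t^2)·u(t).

36/7

G(s) has two factors of s in the denominator, so the system is type 2. Taking each input component in turn:
  • 2: tracked with zero error.
  • 4t^2: e_ss = 8/K_a with K_a=14/9 → 36/7.
Total e_ss = 36/7.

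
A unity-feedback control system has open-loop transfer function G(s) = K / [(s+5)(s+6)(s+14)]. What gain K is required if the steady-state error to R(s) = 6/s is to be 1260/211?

2

System type = 0 (no poles at s=0).
K_p = lim_{s→0} G(s) = K / (5·6·14) = (1/420)·K.
e_ss = 6/(1 + K_p) = 1260/211 ⇒ 1 + (1/420)·K = 211/210 ⇒ K = 2.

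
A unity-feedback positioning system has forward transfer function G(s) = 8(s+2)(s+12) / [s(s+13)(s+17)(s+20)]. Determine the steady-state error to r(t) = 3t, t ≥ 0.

System type = 1 (one pole at s=0).
K_v = lim_{s→0} s·G(s) = 8·2·12 / (13·17·20) = 48/1105.
e_ss = 3/K_v = 3/(48/1105) = 69.0625.

69.0625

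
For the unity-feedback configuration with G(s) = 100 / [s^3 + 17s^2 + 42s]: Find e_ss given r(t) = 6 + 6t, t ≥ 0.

Factoring s from the denominator leaves a polynomial with constant term 42, so the system is type 1. Taking each input component in turn:
  • 6: tracked with zero error.
  • 6t: e_ss = 6/K_v with K_v=50/21 → 2.52.
Total e_ss = 2.52.

2.52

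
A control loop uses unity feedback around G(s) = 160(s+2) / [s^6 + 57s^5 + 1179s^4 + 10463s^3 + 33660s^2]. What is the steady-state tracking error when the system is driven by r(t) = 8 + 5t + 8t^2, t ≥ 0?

1683

Factoring s^2 from the denominator leaves a polynomial with constant term 33660, so the system is type 2. Taking each input component in turn:
  • 8: tracked with zero error.
  • 5t: tracked with zero error.
  • 8t^2: e_ss = 16/K_a with K_a=16/1683 → 1683.
Total e_ss = 1683.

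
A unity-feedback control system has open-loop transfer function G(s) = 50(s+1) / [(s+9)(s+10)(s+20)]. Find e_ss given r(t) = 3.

108/37

G(s) has no factors of s in the denominator, so the system is type 0.
K_p = lim_{s→0} G(s) = 50·1 / (9·10·20) = 1/36.
e_ss = 3/(1 + K_p) = 3/(37/36) = 108/37.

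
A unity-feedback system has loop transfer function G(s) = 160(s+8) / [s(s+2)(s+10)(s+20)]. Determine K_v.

One free integrator in G(s): this is a type 1 system.
K_v = lim_{s→0} s·G(s) = 160·8 / (2·10·20) = 3.2.

3.2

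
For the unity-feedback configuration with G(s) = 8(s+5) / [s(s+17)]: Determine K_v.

40/17

The open loop has one pole at the origin → type 1 system.
K_v = lim_{s→0} s·G(s) = 8·5 / (17) = 40/17.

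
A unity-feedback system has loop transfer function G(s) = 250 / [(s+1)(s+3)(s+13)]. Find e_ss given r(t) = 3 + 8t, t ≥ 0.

System type = 0 (no poles at s=0). Treating each term separately:
  • 3: e_ss = 3/(1+K_p) with K_p=250/39 → 117/289.
  • 8t: a type-0 system cannot track it, e_ss → ∞.
The unbounded component dominates.

infinity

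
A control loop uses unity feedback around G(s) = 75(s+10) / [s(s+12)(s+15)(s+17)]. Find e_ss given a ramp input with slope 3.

System type = 1 (one pole at s=0).
K_v = lim_{s→0} s·G(s) = 75·10 / (12·15·17) = 25/102.
e_ss = 3/K_v = 3/(25/102) = 12.24.

12.24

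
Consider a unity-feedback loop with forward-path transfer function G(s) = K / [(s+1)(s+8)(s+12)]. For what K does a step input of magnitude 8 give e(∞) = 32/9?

120

System type = 0 (no poles at s=0).
K_p = lim_{s→0} G(s) = K / (1·8·12) = (1/96)·K.
e_ss = 8/(1 + K_p) = 32/9 ⇒ 1 + (1/96)·K = 2.25 ⇒ K = 120.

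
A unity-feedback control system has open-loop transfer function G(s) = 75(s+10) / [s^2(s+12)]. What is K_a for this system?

62.5

Two free integrators in G(s): this is a type 2 system.
K_a = lim_{s→0} s^2·G(s) = 75·10 / (12) = 62.5.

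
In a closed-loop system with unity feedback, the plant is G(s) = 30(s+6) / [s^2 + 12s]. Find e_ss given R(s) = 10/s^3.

The denominator has no term below 12s — 1 pole at s=0, type 1.
For a type-1 system K_a = 0, so e_ss to a parabolic input is unbounded.

infinity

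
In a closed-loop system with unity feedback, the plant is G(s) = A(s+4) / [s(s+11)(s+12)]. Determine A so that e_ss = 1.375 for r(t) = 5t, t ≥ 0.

120

The open loop has one pole at the origin → type 1 system.
K_v = lim_{s→0} s·G(s) = A·4 / (11·12) = (1/33)·A.
e_ss = 5/K_v = 1.375 ⇒ K_v = 40/11 ⇒ A = (40/11)/(1/33) = 120.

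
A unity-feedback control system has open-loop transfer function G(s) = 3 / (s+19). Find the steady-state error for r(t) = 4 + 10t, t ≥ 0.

System type = 0 (no poles at s=0). Taking each input component in turn:
  • 4: e_ss = 4/(1+K_p) with K_p=3/19 → 38/11.
  • 10t: a type-0 system cannot track it, e_ss → ∞.
The unbounded component dominates.

infinity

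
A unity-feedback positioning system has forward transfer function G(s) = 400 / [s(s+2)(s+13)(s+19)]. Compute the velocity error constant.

200/247

G(s) has one factor of s in the denominator, so the system is type 1.
K_v = lim_{s→0} s·G(s) = 400 / (2·13·19) = 200/247.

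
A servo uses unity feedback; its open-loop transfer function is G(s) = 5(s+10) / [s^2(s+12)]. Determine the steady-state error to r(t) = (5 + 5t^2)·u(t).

System type = 2 (two poles at s=0). By superposition:
  • 5: tracked with zero error.
  • 5t^2: e_ss = 10/K_a with K_a=25/6 → 2.4.
Total e_ss = 2.4.

2.4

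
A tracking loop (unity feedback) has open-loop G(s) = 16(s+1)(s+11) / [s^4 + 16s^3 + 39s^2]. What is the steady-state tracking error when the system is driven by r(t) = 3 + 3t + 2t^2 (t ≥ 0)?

Factoring s^2 from the denominator leaves a polynomial with constant term 39, so the system is type 2. By superposition:
  • 3: tracked with zero error.
  • 3t: tracked with zero error.
  • 2t^2: e_ss = 4/K_a with K_a=176/39 → 39/44.
Total e_ss = 39/44.

39/44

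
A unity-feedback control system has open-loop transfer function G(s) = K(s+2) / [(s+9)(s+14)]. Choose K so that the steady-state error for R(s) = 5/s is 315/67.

4

System type = 0 (no poles at s=0).
K_p = lim_{s→0} G(s) = K·2 / (9·14) = (1/63)·K.
e_ss = 5/(1 + K_p) = 315/67 ⇒ 1 + (1/63)·K = 67/63 ⇒ K = 4.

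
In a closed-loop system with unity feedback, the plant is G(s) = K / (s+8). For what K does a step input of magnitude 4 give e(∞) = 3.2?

The open loop has no poles at the origin → type 0 system.
K_p = lim_{s→0} G(s) = K / (8) = 0.125·K.
e_ss = 4/(1 + K_p) = 3.2 ⇒ 1 + 0.125·K = 1.25 ⇒ K = 2.

2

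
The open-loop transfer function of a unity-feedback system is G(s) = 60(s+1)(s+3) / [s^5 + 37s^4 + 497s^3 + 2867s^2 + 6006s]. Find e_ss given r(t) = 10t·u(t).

The denominator has no term below 6006s — 1 pole at s=0, type 1.
K_v = lim_{s→0} s·G(s) = 60·1·3 / 6006 = 30/1001.
e_ss = 10/K_v = 10/(30/1001) = 1001/3.

1001/3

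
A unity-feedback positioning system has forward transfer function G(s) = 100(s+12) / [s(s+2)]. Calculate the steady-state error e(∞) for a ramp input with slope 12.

System type = 1 (one pole at s=0).
K_v = lim_{s→0} s·G(s) = 100·12 / (2) = 600.
e_ss = 12/K_v = 12/600 = 0.02.

0.02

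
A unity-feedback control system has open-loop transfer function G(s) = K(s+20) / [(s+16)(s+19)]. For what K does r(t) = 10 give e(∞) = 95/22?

The open loop has no poles at the origin → type 0 system.
K_p = lim_{s→0} G(s) = K·20 / (16·19) = (5/76)·K.
e_ss = 10/(1 + K_p) = 95/22 ⇒ 1 + (5/76)·K = 44/19 ⇒ K = 20.

20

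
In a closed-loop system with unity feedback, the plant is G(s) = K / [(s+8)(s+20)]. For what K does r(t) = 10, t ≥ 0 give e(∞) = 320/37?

25

G(s) has no factors of s in the denominator, so the system is type 0.
K_p = lim_{s→0} G(s) = K / (8·20) = (1/160)·K.
e_ss = 10/(1 + K_p) = 320/37 ⇒ 1 + (1/160)·K = 37/32 ⇒ K = 25.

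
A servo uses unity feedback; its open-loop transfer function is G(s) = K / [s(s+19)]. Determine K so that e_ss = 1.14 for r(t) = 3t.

System type = 1 (one pole at s=0).
K_v = lim_{s→0} s·G(s) = K / (19) = (1/19)·K.
e_ss = 3/K_v = 1.14 ⇒ K_v = 50/19 ⇒ K = (50/19)/(1/19) = 50.

50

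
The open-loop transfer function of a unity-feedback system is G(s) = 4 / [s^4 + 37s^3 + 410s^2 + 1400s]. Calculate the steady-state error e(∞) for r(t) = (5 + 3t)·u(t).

1050

The denominator has no term below 1400s — 1 pole at s=0, type 1. By superposition:
  • 5: tracked with zero error.
  • 3t: e_ss = 3/K_v with K_v=1/350 → 1050.
Total e_ss = 1050.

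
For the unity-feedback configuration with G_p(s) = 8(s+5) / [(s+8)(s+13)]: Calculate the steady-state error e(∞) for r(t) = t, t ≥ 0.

System type = 0 (no poles at s=0).
For a type-0 system K_v = 0, so e_ss to a ramp input is unbounded.

infinity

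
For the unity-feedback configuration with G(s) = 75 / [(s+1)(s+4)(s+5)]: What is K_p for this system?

3.75

G(s) has no factors of s in the denominator, so the system is type 0.
K_p = lim_{s→0} G(s) = 75 / (1·4·5) = 3.75.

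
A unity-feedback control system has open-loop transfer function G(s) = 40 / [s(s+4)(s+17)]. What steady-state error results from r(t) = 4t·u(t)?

System type = 1 (one pole at s=0).
K_v = lim_{s→0} s·G(s) = 40 / (4·17) = 10/17.
e_ss = 4/K_v = 4/(10/17) = 6.8.

6.8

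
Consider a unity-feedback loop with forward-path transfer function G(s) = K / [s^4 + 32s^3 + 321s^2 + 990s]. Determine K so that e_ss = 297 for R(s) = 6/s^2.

Lowest-order denominator term is 990s, so the open loop has 1 pole at the origin → type 1 system.
K_v = lim_{s→0} s·G(s) = K / 990 = (1/990)·K.
e_ss = 6/K_v = 297 ⇒ K_v = 2/99 ⇒ K = (2/99)/(1/990) = 20.

20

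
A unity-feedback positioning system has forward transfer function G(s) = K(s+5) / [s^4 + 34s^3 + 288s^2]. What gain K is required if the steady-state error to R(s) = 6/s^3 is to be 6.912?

Lowest-order denominator term is 288s^2, so the open loop has 2 poles at the origin → type 2 system.
K_a = lim_{s→0} s^2·G(s) = K·5 / 288 = (5/288)·K.
e_ss = 6/K_a = 6.912 ⇒ K_a = 125/144 ⇒ K = (125/144)/(5/288) = 50.

50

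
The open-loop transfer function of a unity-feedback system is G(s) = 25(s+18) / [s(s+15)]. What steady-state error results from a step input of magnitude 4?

0

System type = 1 (one pole at s=0).
A type-1 system has K_p = ∞, so it tracks a step input with zero steady-state error.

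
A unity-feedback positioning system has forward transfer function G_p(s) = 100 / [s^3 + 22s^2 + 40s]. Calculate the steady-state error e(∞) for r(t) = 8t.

3.2

The denominator has no term below 40s — 1 pole at s=0, type 1.
K_v = lim_{s→0} s·G_p(s) = 100 / 40 = 2.5.
e_ss = 8/K_v = 8/2.5 = 3.2.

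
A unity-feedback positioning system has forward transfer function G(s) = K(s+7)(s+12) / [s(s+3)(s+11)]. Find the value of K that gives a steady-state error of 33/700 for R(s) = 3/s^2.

G(s) has one factor of s in the denominator, so the system is type 1.
K_v = lim_{s→0} s·G(s) = K·7·12 / (3·11) = (28/11)·K.
e_ss = 3/K_v = 33/700 ⇒ K_v = 700/11 ⇒ K = (700/11)/(28/11) = 25.

25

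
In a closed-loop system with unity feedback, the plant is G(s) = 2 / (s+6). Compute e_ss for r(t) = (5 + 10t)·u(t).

G(s) has no factors of s in the denominator, so the system is type 0. By superposition:
  • 5: e_ss = 5/(1+K_p) with K_p=1/3 → 3.75.
  • 10t: a type-0 system cannot track it, e_ss → ∞.
The unbounded component dominates.

infinity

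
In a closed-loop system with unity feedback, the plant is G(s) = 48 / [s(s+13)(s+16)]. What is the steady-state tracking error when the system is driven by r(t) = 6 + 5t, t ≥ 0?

65/3

G(s) has one factor of s in the denominator, so the system is type 1. Treating each term separately:
  • 6: tracked with zero error.
  • 5t: e_ss = 5/K_v with K_v=3/13 → 65/3.
Total e_ss = 65/3.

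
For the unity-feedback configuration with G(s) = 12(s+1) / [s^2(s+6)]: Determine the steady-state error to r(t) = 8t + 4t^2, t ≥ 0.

System type = 2 (two poles at s=0). By superposition:
  • 8t: tracked with zero error.
  • 4t^2: e_ss = 8/K_a with K_a=2 → 4.
Total e_ss = 4.

4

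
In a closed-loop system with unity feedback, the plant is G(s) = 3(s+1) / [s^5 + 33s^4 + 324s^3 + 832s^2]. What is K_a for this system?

Factoring s^2 from the denominator leaves a polynomial with constant term 832, so the system is type 2.
K_a = lim_{s→0} s^2·G(s) = 3·1 / 832 = 3/832.

3/832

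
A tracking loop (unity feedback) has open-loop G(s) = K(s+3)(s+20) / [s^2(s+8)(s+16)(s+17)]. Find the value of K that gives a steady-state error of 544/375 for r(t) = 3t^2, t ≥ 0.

G(s) has two factors of s in the denominator, so the system is type 2.
K_a = lim_{s→0} s^2·G(s) = K·3·20 / (8·16·17) = (15/544)·K.
e_ss = 6/K_a = 544/375 ⇒ K_a = 1125/272 ⇒ K = (1125/272)/(15/544) = 150.

150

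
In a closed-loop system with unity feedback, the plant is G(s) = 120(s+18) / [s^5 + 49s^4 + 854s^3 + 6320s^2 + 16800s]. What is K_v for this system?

Factoring s from the denominator leaves a polynomial with constant term 16800, so the system is type 1.
K_v = lim_{s→0} s·G(s) = 120·18 / 16800 = 9/70.

9/70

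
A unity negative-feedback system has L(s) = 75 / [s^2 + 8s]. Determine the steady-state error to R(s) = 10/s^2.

Lowest-order denominator term is 8s, so the open loop has 1 pole at the origin → type 1 system.
K_v = lim_{s→0} s·L(s) = 75 / 8 = 9.375.
e_ss = 10/K_v = 10/9.375 = 16/15.

16/15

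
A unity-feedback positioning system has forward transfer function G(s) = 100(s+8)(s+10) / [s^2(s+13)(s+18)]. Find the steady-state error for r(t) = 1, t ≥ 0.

0

System type = 2 (two poles at s=0).
A type-2 system has K_p = ∞, so it tracks a step input with zero steady-state error.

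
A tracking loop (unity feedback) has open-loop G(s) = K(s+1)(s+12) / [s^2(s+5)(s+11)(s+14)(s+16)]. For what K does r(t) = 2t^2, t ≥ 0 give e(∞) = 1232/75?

250

The open loop has two poles at the origin → type 2 system.
K_a = lim_{s→0} s^2·G(s) = K·1·12 / (5·11·14·16) = (3/3080)·K.
e_ss = 4/K_a = 1232/75 ⇒ K_a = 75/308 ⇒ K = (75/308)/(3/3080) = 250.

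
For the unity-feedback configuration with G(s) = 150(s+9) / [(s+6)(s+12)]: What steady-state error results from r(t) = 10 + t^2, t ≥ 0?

infinity

The open loop has no poles at the origin → type 0 system. Treating each term separately:
  • 10: e_ss = 10/(1+K_p) with K_p=18.75 → 40/79.
  • t^2: a type-0 system cannot track it, e_ss → ∞.
The unbounded component dominates.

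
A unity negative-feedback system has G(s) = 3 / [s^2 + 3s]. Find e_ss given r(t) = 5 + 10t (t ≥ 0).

The denominator has no term below 3s — 1 pole at s=0, type 1. Treating each term separately:
  • 5: tracked with zero error.
  • 10t: e_ss = 10/K_v with K_v=1 → 10.
Total e_ss = 10.

10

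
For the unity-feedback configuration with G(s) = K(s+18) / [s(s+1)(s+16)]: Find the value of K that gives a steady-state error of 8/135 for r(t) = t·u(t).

G(s) has one factor of s in the denominator, so the system is type 1.
K_v = lim_{s→0} s·G(s) = K·18 / (1·16) = 1.125·K.
e_ss = 1/K_v = 8/135 ⇒ K_v = 16.875 ⇒ K = 16.875/1.125 = 15.

15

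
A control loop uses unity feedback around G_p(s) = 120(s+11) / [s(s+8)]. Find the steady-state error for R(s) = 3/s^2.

1/55

The open loop has one pole at the origin → type 1 system.
K_v = lim_{s→0} s·G_p(s) = 120·11 / (8) = 165.
e_ss = 3/K_v = 3/165 = 1/55.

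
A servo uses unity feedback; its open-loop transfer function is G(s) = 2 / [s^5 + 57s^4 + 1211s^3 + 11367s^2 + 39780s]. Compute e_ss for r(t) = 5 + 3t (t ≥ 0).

The denominator has no term below 39780s — 1 pole at s=0, type 1. Taking each input component in turn:
  • 5: tracked with zero error.
  • 3t: e_ss = 3/K_v with K_v=1/19890 → 59670.
Total e_ss = 59670.

59670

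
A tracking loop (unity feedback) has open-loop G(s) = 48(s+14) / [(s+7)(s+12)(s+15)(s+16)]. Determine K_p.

System type = 0 (no poles at s=0).
K_p = lim_{s→0} G(s) = 48·14 / (7·12·15·16) = 1/30.

1/30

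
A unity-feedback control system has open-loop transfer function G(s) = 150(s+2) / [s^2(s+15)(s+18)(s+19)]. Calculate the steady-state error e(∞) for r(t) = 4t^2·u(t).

The open loop has two poles at the origin → type 2 system.
K_a = lim_{s→0} s^2·G(s) = 150·2 / (15·18·19) = 10/171.
r(t) = 4t^2 gives R(s) = 8/s^3.
e_ss = 8/K_a = 8/(10/171) = 136.8.

136.8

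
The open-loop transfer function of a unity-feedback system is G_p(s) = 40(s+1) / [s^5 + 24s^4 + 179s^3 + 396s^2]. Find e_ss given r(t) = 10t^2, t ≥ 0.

The denominator has no term below 396s^2 — 2 poles at s=0, type 2.
K_a = lim_{s→0} s^2·G_p(s) = 40·1 / 396 = 10/99.
r(t) = 10t^2 gives R(s) = 20/s^3.
e_ss = 20/K_a = 20/(10/99) = 198.

198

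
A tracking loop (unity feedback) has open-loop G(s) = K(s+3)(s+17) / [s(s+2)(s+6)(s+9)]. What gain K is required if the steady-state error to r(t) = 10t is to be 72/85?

25

One free integrator in G(s): this is a type 1 system.
K_v = lim_{s→0} s·G(s) = K·3·17 / (2·6·9) = (17/36)·K.
e_ss = 10/K_v = 72/85 ⇒ K_v = 425/36 ⇒ K = (425/36)/(17/36) = 25.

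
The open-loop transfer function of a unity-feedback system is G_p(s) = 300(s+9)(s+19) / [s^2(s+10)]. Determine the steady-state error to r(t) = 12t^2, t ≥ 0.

G_p(s) has two factors of s in the denominator, so the system is type 2.
K_a = lim_{s→0} s^2·G_p(s) = 300·9·19 / (10) = 5130.
r(t) = 12t^2 gives R(s) = 24/s^3.
e_ss = 24/K_a = 24/5130 = 4/855.

4/855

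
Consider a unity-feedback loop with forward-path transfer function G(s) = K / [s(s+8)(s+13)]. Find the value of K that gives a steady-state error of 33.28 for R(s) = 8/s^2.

The open loop has one pole at the origin → type 1 system.
K_v = lim_{s→0} s·G(s) = K / (8·13) = (1/104)·K.
e_ss = 8/K_v = 33.28 ⇒ K_v = 25/104 ⇒ K = (25/104)/(1/104) = 25.

25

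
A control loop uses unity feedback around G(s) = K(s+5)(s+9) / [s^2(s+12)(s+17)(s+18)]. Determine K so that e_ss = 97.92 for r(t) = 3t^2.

The open loop has two poles at the origin → type 2 system.
K_a = lim_{s→0} s^2·G(s) = K·5·9 / (12·17·18) = (5/408)·K.
e_ss = 6/K_a = 97.92 ⇒ K_a = 25/408 ⇒ K = (25/408)/(5/408) = 5.

5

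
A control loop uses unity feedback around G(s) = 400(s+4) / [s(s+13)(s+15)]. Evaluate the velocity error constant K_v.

G(s) has one factor of s in the denominator, so the system is type 1.
K_v = lim_{s→0} s·G(s) = 400·4 / (13·15) = 320/39.

320/39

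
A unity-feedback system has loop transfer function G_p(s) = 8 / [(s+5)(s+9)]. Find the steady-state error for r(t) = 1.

45/53

G_p(s) has no factors of s in the denominator, so the system is type 0.
K_p = lim_{s→0} G_p(s) = 8 / (5·9) = 8/45.
e_ss = 1/(1 + K_p) = 1/(53/45) = 45/53.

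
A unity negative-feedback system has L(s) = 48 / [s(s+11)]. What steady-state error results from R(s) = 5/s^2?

55/48

The open loop has one pole at the origin → type 1 system.
K_v = lim_{s→0} s·L(s) = 48 / (11) = 48/11.
e_ss = 5/K_v = 5/(48/11) = 55/48.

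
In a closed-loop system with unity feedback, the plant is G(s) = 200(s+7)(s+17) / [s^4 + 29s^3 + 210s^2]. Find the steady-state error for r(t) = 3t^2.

9/170

Factoring s^2 from the denominator leaves a polynomial with constant term 210, so the system is type 2.
K_a = lim_{s→0} s^2·G(s) = 200·7·17 / 210 = 340/3.
r(t) = 3t^2 gives R(s) = 6/s^3.
e_ss = 6/K_a = 6/(340/3) = 9/170.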